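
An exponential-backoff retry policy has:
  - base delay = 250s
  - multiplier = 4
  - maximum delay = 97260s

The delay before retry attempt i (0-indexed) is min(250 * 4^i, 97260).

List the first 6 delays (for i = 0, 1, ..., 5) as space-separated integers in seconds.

Answer: 250 1000 4000 16000 64000 97260

Derivation:
Computing each delay:
  i=0: min(250*4^0, 97260) = 250
  i=1: min(250*4^1, 97260) = 1000
  i=2: min(250*4^2, 97260) = 4000
  i=3: min(250*4^3, 97260) = 16000
  i=4: min(250*4^4, 97260) = 64000
  i=5: min(250*4^5, 97260) = 97260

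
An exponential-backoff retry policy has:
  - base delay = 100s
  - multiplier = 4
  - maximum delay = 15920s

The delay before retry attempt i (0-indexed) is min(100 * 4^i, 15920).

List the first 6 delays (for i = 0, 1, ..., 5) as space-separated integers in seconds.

Answer: 100 400 1600 6400 15920 15920

Derivation:
Computing each delay:
  i=0: min(100*4^0, 15920) = 100
  i=1: min(100*4^1, 15920) = 400
  i=2: min(100*4^2, 15920) = 1600
  i=3: min(100*4^3, 15920) = 6400
  i=4: min(100*4^4, 15920) = 15920
  i=5: min(100*4^5, 15920) = 15920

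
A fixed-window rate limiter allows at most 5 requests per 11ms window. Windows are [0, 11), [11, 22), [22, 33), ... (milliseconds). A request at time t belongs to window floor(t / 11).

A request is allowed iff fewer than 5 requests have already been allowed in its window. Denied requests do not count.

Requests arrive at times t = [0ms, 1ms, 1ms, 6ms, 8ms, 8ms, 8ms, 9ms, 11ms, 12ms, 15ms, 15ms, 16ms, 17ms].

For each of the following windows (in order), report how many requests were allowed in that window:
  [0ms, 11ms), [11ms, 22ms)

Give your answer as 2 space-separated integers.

Answer: 5 5

Derivation:
Processing requests:
  req#1 t=0ms (window 0): ALLOW
  req#2 t=1ms (window 0): ALLOW
  req#3 t=1ms (window 0): ALLOW
  req#4 t=6ms (window 0): ALLOW
  req#5 t=8ms (window 0): ALLOW
  req#6 t=8ms (window 0): DENY
  req#7 t=8ms (window 0): DENY
  req#8 t=9ms (window 0): DENY
  req#9 t=11ms (window 1): ALLOW
  req#10 t=12ms (window 1): ALLOW
  req#11 t=15ms (window 1): ALLOW
  req#12 t=15ms (window 1): ALLOW
  req#13 t=16ms (window 1): ALLOW
  req#14 t=17ms (window 1): DENY

Allowed counts by window: 5 5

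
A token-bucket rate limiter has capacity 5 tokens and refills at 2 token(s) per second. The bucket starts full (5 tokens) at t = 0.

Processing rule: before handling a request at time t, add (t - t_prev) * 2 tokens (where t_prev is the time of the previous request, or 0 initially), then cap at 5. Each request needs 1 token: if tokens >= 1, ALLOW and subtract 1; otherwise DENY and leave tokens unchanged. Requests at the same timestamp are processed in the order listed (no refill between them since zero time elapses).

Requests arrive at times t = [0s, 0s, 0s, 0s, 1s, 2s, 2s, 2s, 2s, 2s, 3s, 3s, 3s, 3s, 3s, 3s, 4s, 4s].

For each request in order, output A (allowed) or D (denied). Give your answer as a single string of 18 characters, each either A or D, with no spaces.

Simulating step by step:
  req#1 t=0s: ALLOW
  req#2 t=0s: ALLOW
  req#3 t=0s: ALLOW
  req#4 t=0s: ALLOW
  req#5 t=1s: ALLOW
  req#6 t=2s: ALLOW
  req#7 t=2s: ALLOW
  req#8 t=2s: ALLOW
  req#9 t=2s: ALLOW
  req#10 t=2s: DENY
  req#11 t=3s: ALLOW
  req#12 t=3s: ALLOW
  req#13 t=3s: DENY
  req#14 t=3s: DENY
  req#15 t=3s: DENY
  req#16 t=3s: DENY
  req#17 t=4s: ALLOW
  req#18 t=4s: ALLOW

Answer: AAAAAAAAADAADDDDAA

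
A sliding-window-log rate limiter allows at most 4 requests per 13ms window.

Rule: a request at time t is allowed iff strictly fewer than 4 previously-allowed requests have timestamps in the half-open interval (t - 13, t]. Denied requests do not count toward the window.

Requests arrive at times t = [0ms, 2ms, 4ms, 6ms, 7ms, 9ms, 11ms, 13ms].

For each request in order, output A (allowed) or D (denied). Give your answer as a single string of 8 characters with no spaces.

Answer: AAAADDDA

Derivation:
Tracking allowed requests in the window:
  req#1 t=0ms: ALLOW
  req#2 t=2ms: ALLOW
  req#3 t=4ms: ALLOW
  req#4 t=6ms: ALLOW
  req#5 t=7ms: DENY
  req#6 t=9ms: DENY
  req#7 t=11ms: DENY
  req#8 t=13ms: ALLOW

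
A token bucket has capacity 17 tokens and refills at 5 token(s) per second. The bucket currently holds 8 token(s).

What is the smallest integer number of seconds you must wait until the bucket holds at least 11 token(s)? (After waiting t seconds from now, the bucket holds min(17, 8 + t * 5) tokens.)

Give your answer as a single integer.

Answer: 1

Derivation:
Need 8 + t * 5 >= 11, so t >= 3/5.
Smallest integer t = ceil(3/5) = 1.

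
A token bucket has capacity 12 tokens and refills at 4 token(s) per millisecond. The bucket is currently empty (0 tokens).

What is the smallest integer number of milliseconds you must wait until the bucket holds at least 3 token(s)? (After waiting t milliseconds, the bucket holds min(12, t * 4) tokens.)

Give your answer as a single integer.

Need t * 4 >= 3, so t >= 3/4.
Smallest integer t = ceil(3/4) = 1.

Answer: 1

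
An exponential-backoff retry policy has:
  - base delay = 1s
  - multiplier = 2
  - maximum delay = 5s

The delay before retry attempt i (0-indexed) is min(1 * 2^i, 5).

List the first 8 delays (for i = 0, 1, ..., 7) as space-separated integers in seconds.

Answer: 1 2 4 5 5 5 5 5

Derivation:
Computing each delay:
  i=0: min(1*2^0, 5) = 1
  i=1: min(1*2^1, 5) = 2
  i=2: min(1*2^2, 5) = 4
  i=3: min(1*2^3, 5) = 5
  i=4: min(1*2^4, 5) = 5
  i=5: min(1*2^5, 5) = 5
  i=6: min(1*2^6, 5) = 5
  i=7: min(1*2^7, 5) = 5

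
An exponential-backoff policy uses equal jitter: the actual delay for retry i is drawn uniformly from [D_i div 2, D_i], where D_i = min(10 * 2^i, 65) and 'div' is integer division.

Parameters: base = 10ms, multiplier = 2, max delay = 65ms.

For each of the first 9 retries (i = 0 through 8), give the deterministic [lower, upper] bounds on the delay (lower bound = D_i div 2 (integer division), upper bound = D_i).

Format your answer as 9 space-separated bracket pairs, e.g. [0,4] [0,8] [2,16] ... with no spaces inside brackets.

Answer: [5,10] [10,20] [20,40] [32,65] [32,65] [32,65] [32,65] [32,65] [32,65]

Derivation:
Computing bounds per retry:
  i=0: D_i=min(10*2^0,65)=10, bounds=[5,10]
  i=1: D_i=min(10*2^1,65)=20, bounds=[10,20]
  i=2: D_i=min(10*2^2,65)=40, bounds=[20,40]
  i=3: D_i=min(10*2^3,65)=65, bounds=[32,65]
  i=4: D_i=min(10*2^4,65)=65, bounds=[32,65]
  i=5: D_i=min(10*2^5,65)=65, bounds=[32,65]
  i=6: D_i=min(10*2^6,65)=65, bounds=[32,65]
  i=7: D_i=min(10*2^7,65)=65, bounds=[32,65]
  i=8: D_i=min(10*2^8,65)=65, bounds=[32,65]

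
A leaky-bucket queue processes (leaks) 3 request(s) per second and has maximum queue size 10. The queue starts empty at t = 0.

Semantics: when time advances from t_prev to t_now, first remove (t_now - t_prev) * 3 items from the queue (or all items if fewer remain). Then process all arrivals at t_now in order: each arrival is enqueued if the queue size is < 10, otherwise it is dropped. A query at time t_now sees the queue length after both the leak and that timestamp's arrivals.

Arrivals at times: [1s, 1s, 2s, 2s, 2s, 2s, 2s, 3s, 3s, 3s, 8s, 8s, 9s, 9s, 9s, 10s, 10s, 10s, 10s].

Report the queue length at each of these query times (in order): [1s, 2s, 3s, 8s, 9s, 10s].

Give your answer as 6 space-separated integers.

Queue lengths at query times:
  query t=1s: backlog = 2
  query t=2s: backlog = 5
  query t=3s: backlog = 5
  query t=8s: backlog = 2
  query t=9s: backlog = 3
  query t=10s: backlog = 4

Answer: 2 5 5 2 3 4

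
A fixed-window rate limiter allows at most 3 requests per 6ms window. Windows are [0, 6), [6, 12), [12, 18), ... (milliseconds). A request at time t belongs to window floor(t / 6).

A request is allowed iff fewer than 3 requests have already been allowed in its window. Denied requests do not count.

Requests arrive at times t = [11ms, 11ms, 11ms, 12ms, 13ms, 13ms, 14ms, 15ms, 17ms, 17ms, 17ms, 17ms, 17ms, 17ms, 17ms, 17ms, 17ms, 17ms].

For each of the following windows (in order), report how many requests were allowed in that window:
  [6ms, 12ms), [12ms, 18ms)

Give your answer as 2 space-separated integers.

Answer: 3 3

Derivation:
Processing requests:
  req#1 t=11ms (window 1): ALLOW
  req#2 t=11ms (window 1): ALLOW
  req#3 t=11ms (window 1): ALLOW
  req#4 t=12ms (window 2): ALLOW
  req#5 t=13ms (window 2): ALLOW
  req#6 t=13ms (window 2): ALLOW
  req#7 t=14ms (window 2): DENY
  req#8 t=15ms (window 2): DENY
  req#9 t=17ms (window 2): DENY
  req#10 t=17ms (window 2): DENY
  req#11 t=17ms (window 2): DENY
  req#12 t=17ms (window 2): DENY
  req#13 t=17ms (window 2): DENY
  req#14 t=17ms (window 2): DENY
  req#15 t=17ms (window 2): DENY
  req#16 t=17ms (window 2): DENY
  req#17 t=17ms (window 2): DENY
  req#18 t=17ms (window 2): DENY

Allowed counts by window: 3 3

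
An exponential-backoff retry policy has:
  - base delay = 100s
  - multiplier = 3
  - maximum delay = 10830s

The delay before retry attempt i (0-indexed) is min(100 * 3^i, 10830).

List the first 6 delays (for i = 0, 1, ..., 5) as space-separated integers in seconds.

Answer: 100 300 900 2700 8100 10830

Derivation:
Computing each delay:
  i=0: min(100*3^0, 10830) = 100
  i=1: min(100*3^1, 10830) = 300
  i=2: min(100*3^2, 10830) = 900
  i=3: min(100*3^3, 10830) = 2700
  i=4: min(100*3^4, 10830) = 8100
  i=5: min(100*3^5, 10830) = 10830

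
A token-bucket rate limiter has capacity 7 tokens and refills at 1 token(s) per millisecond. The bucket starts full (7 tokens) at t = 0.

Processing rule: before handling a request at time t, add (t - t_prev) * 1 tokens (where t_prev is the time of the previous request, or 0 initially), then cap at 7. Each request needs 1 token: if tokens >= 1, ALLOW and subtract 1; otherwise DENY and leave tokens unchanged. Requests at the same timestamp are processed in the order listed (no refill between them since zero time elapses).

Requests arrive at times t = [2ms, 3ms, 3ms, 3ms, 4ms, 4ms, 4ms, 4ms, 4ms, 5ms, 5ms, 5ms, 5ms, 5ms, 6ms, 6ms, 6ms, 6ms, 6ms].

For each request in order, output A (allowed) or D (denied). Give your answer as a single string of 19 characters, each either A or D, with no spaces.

Answer: AAAAAAAAAADDDDADDDD

Derivation:
Simulating step by step:
  req#1 t=2ms: ALLOW
  req#2 t=3ms: ALLOW
  req#3 t=3ms: ALLOW
  req#4 t=3ms: ALLOW
  req#5 t=4ms: ALLOW
  req#6 t=4ms: ALLOW
  req#7 t=4ms: ALLOW
  req#8 t=4ms: ALLOW
  req#9 t=4ms: ALLOW
  req#10 t=5ms: ALLOW
  req#11 t=5ms: DENY
  req#12 t=5ms: DENY
  req#13 t=5ms: DENY
  req#14 t=5ms: DENY
  req#15 t=6ms: ALLOW
  req#16 t=6ms: DENY
  req#17 t=6ms: DENY
  req#18 t=6ms: DENY
  req#19 t=6ms: DENY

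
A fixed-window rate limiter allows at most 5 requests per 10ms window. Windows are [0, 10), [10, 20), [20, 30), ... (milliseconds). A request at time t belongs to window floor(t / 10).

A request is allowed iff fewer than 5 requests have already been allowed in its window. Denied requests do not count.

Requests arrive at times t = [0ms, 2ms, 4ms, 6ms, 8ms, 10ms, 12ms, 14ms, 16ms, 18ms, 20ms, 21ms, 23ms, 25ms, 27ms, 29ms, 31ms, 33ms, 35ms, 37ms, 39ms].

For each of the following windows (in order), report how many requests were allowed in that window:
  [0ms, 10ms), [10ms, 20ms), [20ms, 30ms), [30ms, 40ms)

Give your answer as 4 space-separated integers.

Answer: 5 5 5 5

Derivation:
Processing requests:
  req#1 t=0ms (window 0): ALLOW
  req#2 t=2ms (window 0): ALLOW
  req#3 t=4ms (window 0): ALLOW
  req#4 t=6ms (window 0): ALLOW
  req#5 t=8ms (window 0): ALLOW
  req#6 t=10ms (window 1): ALLOW
  req#7 t=12ms (window 1): ALLOW
  req#8 t=14ms (window 1): ALLOW
  req#9 t=16ms (window 1): ALLOW
  req#10 t=18ms (window 1): ALLOW
  req#11 t=20ms (window 2): ALLOW
  req#12 t=21ms (window 2): ALLOW
  req#13 t=23ms (window 2): ALLOW
  req#14 t=25ms (window 2): ALLOW
  req#15 t=27ms (window 2): ALLOW
  req#16 t=29ms (window 2): DENY
  req#17 t=31ms (window 3): ALLOW
  req#18 t=33ms (window 3): ALLOW
  req#19 t=35ms (window 3): ALLOW
  req#20 t=37ms (window 3): ALLOW
  req#21 t=39ms (window 3): ALLOW

Allowed counts by window: 5 5 5 5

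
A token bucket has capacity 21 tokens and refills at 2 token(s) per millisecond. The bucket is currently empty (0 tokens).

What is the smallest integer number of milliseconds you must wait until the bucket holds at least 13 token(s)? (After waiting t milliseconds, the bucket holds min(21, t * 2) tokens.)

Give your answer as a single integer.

Need t * 2 >= 13, so t >= 13/2.
Smallest integer t = ceil(13/2) = 7.

Answer: 7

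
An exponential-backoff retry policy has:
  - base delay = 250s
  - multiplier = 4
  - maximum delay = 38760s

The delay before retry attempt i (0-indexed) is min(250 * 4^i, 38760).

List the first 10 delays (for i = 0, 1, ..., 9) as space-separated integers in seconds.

Answer: 250 1000 4000 16000 38760 38760 38760 38760 38760 38760

Derivation:
Computing each delay:
  i=0: min(250*4^0, 38760) = 250
  i=1: min(250*4^1, 38760) = 1000
  i=2: min(250*4^2, 38760) = 4000
  i=3: min(250*4^3, 38760) = 16000
  i=4: min(250*4^4, 38760) = 38760
  i=5: min(250*4^5, 38760) = 38760
  i=6: min(250*4^6, 38760) = 38760
  i=7: min(250*4^7, 38760) = 38760
  i=8: min(250*4^8, 38760) = 38760
  i=9: min(250*4^9, 38760) = 38760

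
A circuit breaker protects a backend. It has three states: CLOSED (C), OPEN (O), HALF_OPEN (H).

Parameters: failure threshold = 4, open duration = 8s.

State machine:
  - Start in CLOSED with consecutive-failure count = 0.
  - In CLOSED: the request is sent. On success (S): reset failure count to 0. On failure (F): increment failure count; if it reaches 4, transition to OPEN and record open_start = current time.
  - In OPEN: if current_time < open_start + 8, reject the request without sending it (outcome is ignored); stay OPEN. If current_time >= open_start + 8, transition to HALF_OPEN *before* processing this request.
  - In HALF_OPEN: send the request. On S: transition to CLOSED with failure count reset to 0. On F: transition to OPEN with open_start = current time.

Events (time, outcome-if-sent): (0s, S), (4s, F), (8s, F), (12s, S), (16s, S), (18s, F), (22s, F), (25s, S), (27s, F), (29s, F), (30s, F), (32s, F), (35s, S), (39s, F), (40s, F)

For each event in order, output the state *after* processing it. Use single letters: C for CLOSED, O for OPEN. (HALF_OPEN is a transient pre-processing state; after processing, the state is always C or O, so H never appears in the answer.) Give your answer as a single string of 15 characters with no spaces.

State after each event:
  event#1 t=0s outcome=S: state=CLOSED
  event#2 t=4s outcome=F: state=CLOSED
  event#3 t=8s outcome=F: state=CLOSED
  event#4 t=12s outcome=S: state=CLOSED
  event#5 t=16s outcome=S: state=CLOSED
  event#6 t=18s outcome=F: state=CLOSED
  event#7 t=22s outcome=F: state=CLOSED
  event#8 t=25s outcome=S: state=CLOSED
  event#9 t=27s outcome=F: state=CLOSED
  event#10 t=29s outcome=F: state=CLOSED
  event#11 t=30s outcome=F: state=CLOSED
  event#12 t=32s outcome=F: state=OPEN
  event#13 t=35s outcome=S: state=OPEN
  event#14 t=39s outcome=F: state=OPEN
  event#15 t=40s outcome=F: state=OPEN

Answer: CCCCCCCCCCCOOOO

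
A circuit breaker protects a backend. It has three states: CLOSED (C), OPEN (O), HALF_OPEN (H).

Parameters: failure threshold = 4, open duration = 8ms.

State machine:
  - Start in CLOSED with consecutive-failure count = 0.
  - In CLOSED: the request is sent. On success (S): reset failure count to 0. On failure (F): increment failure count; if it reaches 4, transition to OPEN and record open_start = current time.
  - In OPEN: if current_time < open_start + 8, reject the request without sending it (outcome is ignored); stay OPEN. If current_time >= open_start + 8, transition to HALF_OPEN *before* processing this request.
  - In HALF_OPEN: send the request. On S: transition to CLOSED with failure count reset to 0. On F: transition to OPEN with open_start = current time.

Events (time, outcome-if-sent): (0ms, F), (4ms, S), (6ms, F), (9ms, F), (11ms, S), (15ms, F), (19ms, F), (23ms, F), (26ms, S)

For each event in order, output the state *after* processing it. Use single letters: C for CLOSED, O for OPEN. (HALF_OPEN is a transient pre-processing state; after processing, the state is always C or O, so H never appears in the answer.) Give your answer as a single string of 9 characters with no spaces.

State after each event:
  event#1 t=0ms outcome=F: state=CLOSED
  event#2 t=4ms outcome=S: state=CLOSED
  event#3 t=6ms outcome=F: state=CLOSED
  event#4 t=9ms outcome=F: state=CLOSED
  event#5 t=11ms outcome=S: state=CLOSED
  event#6 t=15ms outcome=F: state=CLOSED
  event#7 t=19ms outcome=F: state=CLOSED
  event#8 t=23ms outcome=F: state=CLOSED
  event#9 t=26ms outcome=S: state=CLOSED

Answer: CCCCCCCCC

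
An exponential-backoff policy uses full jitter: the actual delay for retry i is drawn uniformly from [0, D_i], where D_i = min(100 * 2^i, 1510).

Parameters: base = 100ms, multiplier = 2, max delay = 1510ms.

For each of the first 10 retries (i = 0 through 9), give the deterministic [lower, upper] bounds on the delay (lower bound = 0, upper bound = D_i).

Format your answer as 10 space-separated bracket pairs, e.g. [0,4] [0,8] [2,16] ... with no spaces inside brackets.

Answer: [0,100] [0,200] [0,400] [0,800] [0,1510] [0,1510] [0,1510] [0,1510] [0,1510] [0,1510]

Derivation:
Computing bounds per retry:
  i=0: D_i=min(100*2^0,1510)=100, bounds=[0,100]
  i=1: D_i=min(100*2^1,1510)=200, bounds=[0,200]
  i=2: D_i=min(100*2^2,1510)=400, bounds=[0,400]
  i=3: D_i=min(100*2^3,1510)=800, bounds=[0,800]
  i=4: D_i=min(100*2^4,1510)=1510, bounds=[0,1510]
  i=5: D_i=min(100*2^5,1510)=1510, bounds=[0,1510]
  i=6: D_i=min(100*2^6,1510)=1510, bounds=[0,1510]
  i=7: D_i=min(100*2^7,1510)=1510, bounds=[0,1510]
  i=8: D_i=min(100*2^8,1510)=1510, bounds=[0,1510]
  i=9: D_i=min(100*2^9,1510)=1510, bounds=[0,1510]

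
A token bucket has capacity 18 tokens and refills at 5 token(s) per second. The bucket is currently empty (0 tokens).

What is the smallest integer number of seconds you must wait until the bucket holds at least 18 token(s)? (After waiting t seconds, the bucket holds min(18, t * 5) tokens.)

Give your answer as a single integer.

Need t * 5 >= 18, so t >= 18/5.
Smallest integer t = ceil(18/5) = 4.

Answer: 4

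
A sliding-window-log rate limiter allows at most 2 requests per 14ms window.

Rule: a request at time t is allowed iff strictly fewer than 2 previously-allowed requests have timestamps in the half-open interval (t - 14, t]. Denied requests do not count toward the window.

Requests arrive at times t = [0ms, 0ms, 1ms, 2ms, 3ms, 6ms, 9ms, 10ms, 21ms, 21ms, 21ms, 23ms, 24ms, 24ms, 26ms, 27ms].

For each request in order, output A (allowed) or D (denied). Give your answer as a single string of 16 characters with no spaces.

Answer: AADDDDDDAADDDDDD

Derivation:
Tracking allowed requests in the window:
  req#1 t=0ms: ALLOW
  req#2 t=0ms: ALLOW
  req#3 t=1ms: DENY
  req#4 t=2ms: DENY
  req#5 t=3ms: DENY
  req#6 t=6ms: DENY
  req#7 t=9ms: DENY
  req#8 t=10ms: DENY
  req#9 t=21ms: ALLOW
  req#10 t=21ms: ALLOW
  req#11 t=21ms: DENY
  req#12 t=23ms: DENY
  req#13 t=24ms: DENY
  req#14 t=24ms: DENY
  req#15 t=26ms: DENY
  req#16 t=27ms: DENY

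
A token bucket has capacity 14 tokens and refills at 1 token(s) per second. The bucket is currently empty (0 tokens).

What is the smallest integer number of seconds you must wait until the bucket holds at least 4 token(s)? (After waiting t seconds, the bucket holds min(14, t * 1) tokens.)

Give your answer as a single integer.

Need t * 1 >= 4, so t >= 4/1.
Smallest integer t = ceil(4/1) = 4.

Answer: 4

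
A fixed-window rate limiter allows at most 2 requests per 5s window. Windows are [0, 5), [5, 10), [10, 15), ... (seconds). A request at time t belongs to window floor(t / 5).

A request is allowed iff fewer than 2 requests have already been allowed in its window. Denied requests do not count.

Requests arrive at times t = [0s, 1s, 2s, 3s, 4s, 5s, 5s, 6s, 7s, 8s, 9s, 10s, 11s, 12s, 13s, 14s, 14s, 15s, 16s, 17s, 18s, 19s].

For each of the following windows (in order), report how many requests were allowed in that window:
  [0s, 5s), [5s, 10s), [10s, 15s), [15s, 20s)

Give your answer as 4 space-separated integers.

Processing requests:
  req#1 t=0s (window 0): ALLOW
  req#2 t=1s (window 0): ALLOW
  req#3 t=2s (window 0): DENY
  req#4 t=3s (window 0): DENY
  req#5 t=4s (window 0): DENY
  req#6 t=5s (window 1): ALLOW
  req#7 t=5s (window 1): ALLOW
  req#8 t=6s (window 1): DENY
  req#9 t=7s (window 1): DENY
  req#10 t=8s (window 1): DENY
  req#11 t=9s (window 1): DENY
  req#12 t=10s (window 2): ALLOW
  req#13 t=11s (window 2): ALLOW
  req#14 t=12s (window 2): DENY
  req#15 t=13s (window 2): DENY
  req#16 t=14s (window 2): DENY
  req#17 t=14s (window 2): DENY
  req#18 t=15s (window 3): ALLOW
  req#19 t=16s (window 3): ALLOW
  req#20 t=17s (window 3): DENY
  req#21 t=18s (window 3): DENY
  req#22 t=19s (window 3): DENY

Allowed counts by window: 2 2 2 2

Answer: 2 2 2 2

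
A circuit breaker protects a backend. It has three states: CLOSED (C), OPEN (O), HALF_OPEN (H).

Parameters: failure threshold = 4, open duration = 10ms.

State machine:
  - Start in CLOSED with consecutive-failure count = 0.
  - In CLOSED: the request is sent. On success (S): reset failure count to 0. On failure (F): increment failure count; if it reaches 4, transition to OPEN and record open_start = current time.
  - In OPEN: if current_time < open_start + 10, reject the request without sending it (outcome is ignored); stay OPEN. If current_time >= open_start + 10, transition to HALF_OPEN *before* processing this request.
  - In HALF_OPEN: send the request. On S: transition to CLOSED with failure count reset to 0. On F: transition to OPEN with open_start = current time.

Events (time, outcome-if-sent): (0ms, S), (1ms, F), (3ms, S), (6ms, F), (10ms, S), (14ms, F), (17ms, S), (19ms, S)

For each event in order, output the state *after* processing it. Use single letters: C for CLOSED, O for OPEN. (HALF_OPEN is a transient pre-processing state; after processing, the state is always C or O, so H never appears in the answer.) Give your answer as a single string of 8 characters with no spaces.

Answer: CCCCCCCC

Derivation:
State after each event:
  event#1 t=0ms outcome=S: state=CLOSED
  event#2 t=1ms outcome=F: state=CLOSED
  event#3 t=3ms outcome=S: state=CLOSED
  event#4 t=6ms outcome=F: state=CLOSED
  event#5 t=10ms outcome=S: state=CLOSED
  event#6 t=14ms outcome=F: state=CLOSED
  event#7 t=17ms outcome=S: state=CLOSED
  event#8 t=19ms outcome=S: state=CLOSED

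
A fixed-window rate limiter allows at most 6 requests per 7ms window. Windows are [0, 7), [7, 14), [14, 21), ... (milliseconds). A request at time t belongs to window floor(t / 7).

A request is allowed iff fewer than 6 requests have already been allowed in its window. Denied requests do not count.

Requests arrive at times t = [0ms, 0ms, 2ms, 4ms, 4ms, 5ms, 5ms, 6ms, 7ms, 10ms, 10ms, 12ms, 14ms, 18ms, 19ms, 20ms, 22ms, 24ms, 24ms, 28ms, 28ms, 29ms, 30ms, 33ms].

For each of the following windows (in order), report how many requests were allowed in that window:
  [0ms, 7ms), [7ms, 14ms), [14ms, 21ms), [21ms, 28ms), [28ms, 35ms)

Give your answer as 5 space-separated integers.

Processing requests:
  req#1 t=0ms (window 0): ALLOW
  req#2 t=0ms (window 0): ALLOW
  req#3 t=2ms (window 0): ALLOW
  req#4 t=4ms (window 0): ALLOW
  req#5 t=4ms (window 0): ALLOW
  req#6 t=5ms (window 0): ALLOW
  req#7 t=5ms (window 0): DENY
  req#8 t=6ms (window 0): DENY
  req#9 t=7ms (window 1): ALLOW
  req#10 t=10ms (window 1): ALLOW
  req#11 t=10ms (window 1): ALLOW
  req#12 t=12ms (window 1): ALLOW
  req#13 t=14ms (window 2): ALLOW
  req#14 t=18ms (window 2): ALLOW
  req#15 t=19ms (window 2): ALLOW
  req#16 t=20ms (window 2): ALLOW
  req#17 t=22ms (window 3): ALLOW
  req#18 t=24ms (window 3): ALLOW
  req#19 t=24ms (window 3): ALLOW
  req#20 t=28ms (window 4): ALLOW
  req#21 t=28ms (window 4): ALLOW
  req#22 t=29ms (window 4): ALLOW
  req#23 t=30ms (window 4): ALLOW
  req#24 t=33ms (window 4): ALLOW

Allowed counts by window: 6 4 4 3 5

Answer: 6 4 4 3 5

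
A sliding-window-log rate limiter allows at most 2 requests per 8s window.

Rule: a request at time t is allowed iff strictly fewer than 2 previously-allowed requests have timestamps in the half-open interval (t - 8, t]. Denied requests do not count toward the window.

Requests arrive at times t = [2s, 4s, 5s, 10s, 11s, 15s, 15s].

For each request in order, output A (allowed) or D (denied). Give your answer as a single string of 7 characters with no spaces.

Tracking allowed requests in the window:
  req#1 t=2s: ALLOW
  req#2 t=4s: ALLOW
  req#3 t=5s: DENY
  req#4 t=10s: ALLOW
  req#5 t=11s: DENY
  req#6 t=15s: ALLOW
  req#7 t=15s: DENY

Answer: AADADAD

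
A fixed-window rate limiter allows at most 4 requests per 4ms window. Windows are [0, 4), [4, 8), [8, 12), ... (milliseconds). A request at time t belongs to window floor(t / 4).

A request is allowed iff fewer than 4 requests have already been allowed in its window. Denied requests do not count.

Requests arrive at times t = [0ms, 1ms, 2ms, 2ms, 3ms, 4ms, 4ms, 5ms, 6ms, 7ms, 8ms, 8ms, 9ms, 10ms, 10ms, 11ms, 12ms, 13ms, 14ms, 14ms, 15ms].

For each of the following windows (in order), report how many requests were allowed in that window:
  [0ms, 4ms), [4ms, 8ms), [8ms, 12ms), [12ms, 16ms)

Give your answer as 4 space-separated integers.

Processing requests:
  req#1 t=0ms (window 0): ALLOW
  req#2 t=1ms (window 0): ALLOW
  req#3 t=2ms (window 0): ALLOW
  req#4 t=2ms (window 0): ALLOW
  req#5 t=3ms (window 0): DENY
  req#6 t=4ms (window 1): ALLOW
  req#7 t=4ms (window 1): ALLOW
  req#8 t=5ms (window 1): ALLOW
  req#9 t=6ms (window 1): ALLOW
  req#10 t=7ms (window 1): DENY
  req#11 t=8ms (window 2): ALLOW
  req#12 t=8ms (window 2): ALLOW
  req#13 t=9ms (window 2): ALLOW
  req#14 t=10ms (window 2): ALLOW
  req#15 t=10ms (window 2): DENY
  req#16 t=11ms (window 2): DENY
  req#17 t=12ms (window 3): ALLOW
  req#18 t=13ms (window 3): ALLOW
  req#19 t=14ms (window 3): ALLOW
  req#20 t=14ms (window 3): ALLOW
  req#21 t=15ms (window 3): DENY

Allowed counts by window: 4 4 4 4

Answer: 4 4 4 4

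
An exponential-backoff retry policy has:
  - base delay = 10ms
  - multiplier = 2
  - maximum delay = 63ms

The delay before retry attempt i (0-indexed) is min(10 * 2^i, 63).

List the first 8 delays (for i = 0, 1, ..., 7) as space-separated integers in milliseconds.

Answer: 10 20 40 63 63 63 63 63

Derivation:
Computing each delay:
  i=0: min(10*2^0, 63) = 10
  i=1: min(10*2^1, 63) = 20
  i=2: min(10*2^2, 63) = 40
  i=3: min(10*2^3, 63) = 63
  i=4: min(10*2^4, 63) = 63
  i=5: min(10*2^5, 63) = 63
  i=6: min(10*2^6, 63) = 63
  i=7: min(10*2^7, 63) = 63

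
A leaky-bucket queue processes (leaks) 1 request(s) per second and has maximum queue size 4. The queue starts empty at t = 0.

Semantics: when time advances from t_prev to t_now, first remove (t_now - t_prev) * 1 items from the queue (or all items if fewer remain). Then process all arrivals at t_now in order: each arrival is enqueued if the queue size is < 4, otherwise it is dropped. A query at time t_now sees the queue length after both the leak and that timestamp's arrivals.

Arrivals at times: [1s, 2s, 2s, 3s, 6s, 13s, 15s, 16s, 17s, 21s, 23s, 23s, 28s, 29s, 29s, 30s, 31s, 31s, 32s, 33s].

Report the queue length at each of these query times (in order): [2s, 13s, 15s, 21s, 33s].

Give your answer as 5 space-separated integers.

Queue lengths at query times:
  query t=2s: backlog = 2
  query t=13s: backlog = 1
  query t=15s: backlog = 1
  query t=21s: backlog = 1
  query t=33s: backlog = 3

Answer: 2 1 1 1 3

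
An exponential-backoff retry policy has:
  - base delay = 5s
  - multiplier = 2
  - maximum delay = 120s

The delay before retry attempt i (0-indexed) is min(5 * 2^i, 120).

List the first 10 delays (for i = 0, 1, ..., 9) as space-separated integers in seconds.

Answer: 5 10 20 40 80 120 120 120 120 120

Derivation:
Computing each delay:
  i=0: min(5*2^0, 120) = 5
  i=1: min(5*2^1, 120) = 10
  i=2: min(5*2^2, 120) = 20
  i=3: min(5*2^3, 120) = 40
  i=4: min(5*2^4, 120) = 80
  i=5: min(5*2^5, 120) = 120
  i=6: min(5*2^6, 120) = 120
  i=7: min(5*2^7, 120) = 120
  i=8: min(5*2^8, 120) = 120
  i=9: min(5*2^9, 120) = 120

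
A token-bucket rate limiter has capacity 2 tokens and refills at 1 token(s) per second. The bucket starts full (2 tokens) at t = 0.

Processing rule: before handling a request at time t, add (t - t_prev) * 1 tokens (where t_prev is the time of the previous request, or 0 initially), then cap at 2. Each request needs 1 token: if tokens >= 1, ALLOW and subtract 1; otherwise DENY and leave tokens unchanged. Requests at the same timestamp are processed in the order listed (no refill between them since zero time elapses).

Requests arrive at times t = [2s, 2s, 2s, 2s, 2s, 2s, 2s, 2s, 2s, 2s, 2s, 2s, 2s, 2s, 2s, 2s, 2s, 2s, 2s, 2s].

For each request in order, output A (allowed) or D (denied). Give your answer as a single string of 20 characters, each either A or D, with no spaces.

Answer: AADDDDDDDDDDDDDDDDDD

Derivation:
Simulating step by step:
  req#1 t=2s: ALLOW
  req#2 t=2s: ALLOW
  req#3 t=2s: DENY
  req#4 t=2s: DENY
  req#5 t=2s: DENY
  req#6 t=2s: DENY
  req#7 t=2s: DENY
  req#8 t=2s: DENY
  req#9 t=2s: DENY
  req#10 t=2s: DENY
  req#11 t=2s: DENY
  req#12 t=2s: DENY
  req#13 t=2s: DENY
  req#14 t=2s: DENY
  req#15 t=2s: DENY
  req#16 t=2s: DENY
  req#17 t=2s: DENY
  req#18 t=2s: DENY
  req#19 t=2s: DENY
  req#20 t=2s: DENY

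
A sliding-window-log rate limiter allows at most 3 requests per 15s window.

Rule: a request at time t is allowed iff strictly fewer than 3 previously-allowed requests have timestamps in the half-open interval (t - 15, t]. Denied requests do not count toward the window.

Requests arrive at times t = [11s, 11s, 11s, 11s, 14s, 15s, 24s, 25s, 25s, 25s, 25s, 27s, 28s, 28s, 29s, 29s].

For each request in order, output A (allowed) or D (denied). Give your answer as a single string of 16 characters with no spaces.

Tracking allowed requests in the window:
  req#1 t=11s: ALLOW
  req#2 t=11s: ALLOW
  req#3 t=11s: ALLOW
  req#4 t=11s: DENY
  req#5 t=14s: DENY
  req#6 t=15s: DENY
  req#7 t=24s: DENY
  req#8 t=25s: DENY
  req#9 t=25s: DENY
  req#10 t=25s: DENY
  req#11 t=25s: DENY
  req#12 t=27s: ALLOW
  req#13 t=28s: ALLOW
  req#14 t=28s: ALLOW
  req#15 t=29s: DENY
  req#16 t=29s: DENY

Answer: AAADDDDDDDDAAADD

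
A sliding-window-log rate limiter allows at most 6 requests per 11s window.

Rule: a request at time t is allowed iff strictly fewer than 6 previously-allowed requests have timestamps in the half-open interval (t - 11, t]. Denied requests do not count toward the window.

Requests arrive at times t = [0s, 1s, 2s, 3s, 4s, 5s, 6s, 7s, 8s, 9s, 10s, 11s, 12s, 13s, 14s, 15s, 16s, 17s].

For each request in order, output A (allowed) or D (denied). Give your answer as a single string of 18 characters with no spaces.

Tracking allowed requests in the window:
  req#1 t=0s: ALLOW
  req#2 t=1s: ALLOW
  req#3 t=2s: ALLOW
  req#4 t=3s: ALLOW
  req#5 t=4s: ALLOW
  req#6 t=5s: ALLOW
  req#7 t=6s: DENY
  req#8 t=7s: DENY
  req#9 t=8s: DENY
  req#10 t=9s: DENY
  req#11 t=10s: DENY
  req#12 t=11s: ALLOW
  req#13 t=12s: ALLOW
  req#14 t=13s: ALLOW
  req#15 t=14s: ALLOW
  req#16 t=15s: ALLOW
  req#17 t=16s: ALLOW
  req#18 t=17s: DENY

Answer: AAAAAADDDDDAAAAAAD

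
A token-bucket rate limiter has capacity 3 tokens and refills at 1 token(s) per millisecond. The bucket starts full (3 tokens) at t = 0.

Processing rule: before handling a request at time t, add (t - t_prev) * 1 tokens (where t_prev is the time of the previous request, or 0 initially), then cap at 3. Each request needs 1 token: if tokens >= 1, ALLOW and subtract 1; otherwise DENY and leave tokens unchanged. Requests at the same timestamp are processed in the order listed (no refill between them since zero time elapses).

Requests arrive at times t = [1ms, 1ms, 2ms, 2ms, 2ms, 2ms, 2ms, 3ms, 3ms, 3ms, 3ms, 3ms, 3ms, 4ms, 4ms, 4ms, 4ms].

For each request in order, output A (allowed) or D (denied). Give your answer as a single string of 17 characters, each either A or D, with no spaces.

Answer: AAAADDDADDDDDADDD

Derivation:
Simulating step by step:
  req#1 t=1ms: ALLOW
  req#2 t=1ms: ALLOW
  req#3 t=2ms: ALLOW
  req#4 t=2ms: ALLOW
  req#5 t=2ms: DENY
  req#6 t=2ms: DENY
  req#7 t=2ms: DENY
  req#8 t=3ms: ALLOW
  req#9 t=3ms: DENY
  req#10 t=3ms: DENY
  req#11 t=3ms: DENY
  req#12 t=3ms: DENY
  req#13 t=3ms: DENY
  req#14 t=4ms: ALLOW
  req#15 t=4ms: DENY
  req#16 t=4ms: DENY
  req#17 t=4ms: DENY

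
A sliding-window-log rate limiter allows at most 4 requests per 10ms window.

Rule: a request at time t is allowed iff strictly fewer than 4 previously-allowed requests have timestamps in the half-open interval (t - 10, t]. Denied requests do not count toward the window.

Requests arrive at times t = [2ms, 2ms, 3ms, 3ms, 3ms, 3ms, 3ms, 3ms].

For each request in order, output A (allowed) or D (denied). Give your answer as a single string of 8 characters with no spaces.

Answer: AAAADDDD

Derivation:
Tracking allowed requests in the window:
  req#1 t=2ms: ALLOW
  req#2 t=2ms: ALLOW
  req#3 t=3ms: ALLOW
  req#4 t=3ms: ALLOW
  req#5 t=3ms: DENY
  req#6 t=3ms: DENY
  req#7 t=3ms: DENY
  req#8 t=3ms: DENY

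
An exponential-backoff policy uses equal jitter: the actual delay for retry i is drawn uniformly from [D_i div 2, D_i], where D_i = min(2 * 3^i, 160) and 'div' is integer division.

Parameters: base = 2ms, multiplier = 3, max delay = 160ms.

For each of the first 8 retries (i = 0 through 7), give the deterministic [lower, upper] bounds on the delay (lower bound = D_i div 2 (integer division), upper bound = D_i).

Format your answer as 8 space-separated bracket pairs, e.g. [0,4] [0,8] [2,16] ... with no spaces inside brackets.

Answer: [1,2] [3,6] [9,18] [27,54] [80,160] [80,160] [80,160] [80,160]

Derivation:
Computing bounds per retry:
  i=0: D_i=min(2*3^0,160)=2, bounds=[1,2]
  i=1: D_i=min(2*3^1,160)=6, bounds=[3,6]
  i=2: D_i=min(2*3^2,160)=18, bounds=[9,18]
  i=3: D_i=min(2*3^3,160)=54, bounds=[27,54]
  i=4: D_i=min(2*3^4,160)=160, bounds=[80,160]
  i=5: D_i=min(2*3^5,160)=160, bounds=[80,160]
  i=6: D_i=min(2*3^6,160)=160, bounds=[80,160]
  i=7: D_i=min(2*3^7,160)=160, bounds=[80,160]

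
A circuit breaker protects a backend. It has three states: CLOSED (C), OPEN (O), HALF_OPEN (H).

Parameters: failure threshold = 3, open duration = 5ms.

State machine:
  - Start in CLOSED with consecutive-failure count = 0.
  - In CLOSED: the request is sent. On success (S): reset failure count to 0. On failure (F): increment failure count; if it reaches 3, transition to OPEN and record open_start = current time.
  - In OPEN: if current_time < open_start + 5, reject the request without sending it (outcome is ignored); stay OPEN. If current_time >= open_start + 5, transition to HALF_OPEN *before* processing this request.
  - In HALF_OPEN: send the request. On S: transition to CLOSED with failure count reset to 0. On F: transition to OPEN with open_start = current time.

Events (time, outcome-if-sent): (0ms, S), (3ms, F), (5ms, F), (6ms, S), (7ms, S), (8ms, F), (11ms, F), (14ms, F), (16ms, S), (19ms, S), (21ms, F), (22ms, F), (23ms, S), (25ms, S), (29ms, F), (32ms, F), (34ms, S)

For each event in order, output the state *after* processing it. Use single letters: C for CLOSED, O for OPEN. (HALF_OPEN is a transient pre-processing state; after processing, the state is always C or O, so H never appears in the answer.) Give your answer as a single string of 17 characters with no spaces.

Answer: CCCCCCCOOCCCCCCCC

Derivation:
State after each event:
  event#1 t=0ms outcome=S: state=CLOSED
  event#2 t=3ms outcome=F: state=CLOSED
  event#3 t=5ms outcome=F: state=CLOSED
  event#4 t=6ms outcome=S: state=CLOSED
  event#5 t=7ms outcome=S: state=CLOSED
  event#6 t=8ms outcome=F: state=CLOSED
  event#7 t=11ms outcome=F: state=CLOSED
  event#8 t=14ms outcome=F: state=OPEN
  event#9 t=16ms outcome=S: state=OPEN
  event#10 t=19ms outcome=S: state=CLOSED
  event#11 t=21ms outcome=F: state=CLOSED
  event#12 t=22ms outcome=F: state=CLOSED
  event#13 t=23ms outcome=S: state=CLOSED
  event#14 t=25ms outcome=S: state=CLOSED
  event#15 t=29ms outcome=F: state=CLOSED
  event#16 t=32ms outcome=F: state=CLOSED
  event#17 t=34ms outcome=S: state=CLOSED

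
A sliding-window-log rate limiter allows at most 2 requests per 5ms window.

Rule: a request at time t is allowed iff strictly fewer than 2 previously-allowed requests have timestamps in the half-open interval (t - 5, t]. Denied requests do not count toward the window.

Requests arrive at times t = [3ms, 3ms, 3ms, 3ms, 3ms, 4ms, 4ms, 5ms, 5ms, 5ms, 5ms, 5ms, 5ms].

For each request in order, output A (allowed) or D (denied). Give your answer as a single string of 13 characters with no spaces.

Tracking allowed requests in the window:
  req#1 t=3ms: ALLOW
  req#2 t=3ms: ALLOW
  req#3 t=3ms: DENY
  req#4 t=3ms: DENY
  req#5 t=3ms: DENY
  req#6 t=4ms: DENY
  req#7 t=4ms: DENY
  req#8 t=5ms: DENY
  req#9 t=5ms: DENY
  req#10 t=5ms: DENY
  req#11 t=5ms: DENY
  req#12 t=5ms: DENY
  req#13 t=5ms: DENY

Answer: AADDDDDDDDDDD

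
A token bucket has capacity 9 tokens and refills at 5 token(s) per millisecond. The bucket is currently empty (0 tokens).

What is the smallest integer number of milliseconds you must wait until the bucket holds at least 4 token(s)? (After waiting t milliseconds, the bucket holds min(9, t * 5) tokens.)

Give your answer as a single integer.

Answer: 1

Derivation:
Need t * 5 >= 4, so t >= 4/5.
Smallest integer t = ceil(4/5) = 1.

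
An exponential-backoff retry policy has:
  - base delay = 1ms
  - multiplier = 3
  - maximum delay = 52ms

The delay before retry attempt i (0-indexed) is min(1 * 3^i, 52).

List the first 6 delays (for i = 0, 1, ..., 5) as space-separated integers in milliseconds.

Computing each delay:
  i=0: min(1*3^0, 52) = 1
  i=1: min(1*3^1, 52) = 3
  i=2: min(1*3^2, 52) = 9
  i=3: min(1*3^3, 52) = 27
  i=4: min(1*3^4, 52) = 52
  i=5: min(1*3^5, 52) = 52

Answer: 1 3 9 27 52 52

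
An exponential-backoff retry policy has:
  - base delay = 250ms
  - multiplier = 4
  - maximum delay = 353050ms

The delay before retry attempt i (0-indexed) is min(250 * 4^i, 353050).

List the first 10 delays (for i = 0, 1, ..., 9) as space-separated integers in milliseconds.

Computing each delay:
  i=0: min(250*4^0, 353050) = 250
  i=1: min(250*4^1, 353050) = 1000
  i=2: min(250*4^2, 353050) = 4000
  i=3: min(250*4^3, 353050) = 16000
  i=4: min(250*4^4, 353050) = 64000
  i=5: min(250*4^5, 353050) = 256000
  i=6: min(250*4^6, 353050) = 353050
  i=7: min(250*4^7, 353050) = 353050
  i=8: min(250*4^8, 353050) = 353050
  i=9: min(250*4^9, 353050) = 353050

Answer: 250 1000 4000 16000 64000 256000 353050 353050 353050 353050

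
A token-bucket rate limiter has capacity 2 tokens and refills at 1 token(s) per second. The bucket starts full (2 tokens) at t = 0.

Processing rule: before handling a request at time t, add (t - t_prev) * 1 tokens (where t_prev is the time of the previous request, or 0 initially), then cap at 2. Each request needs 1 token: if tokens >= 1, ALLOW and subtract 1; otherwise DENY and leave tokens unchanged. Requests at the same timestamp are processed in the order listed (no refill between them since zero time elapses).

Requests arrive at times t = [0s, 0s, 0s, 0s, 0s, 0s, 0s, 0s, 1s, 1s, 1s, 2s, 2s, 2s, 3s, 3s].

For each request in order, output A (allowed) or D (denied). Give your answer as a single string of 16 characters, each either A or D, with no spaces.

Answer: AADDDDDDADDADDAD

Derivation:
Simulating step by step:
  req#1 t=0s: ALLOW
  req#2 t=0s: ALLOW
  req#3 t=0s: DENY
  req#4 t=0s: DENY
  req#5 t=0s: DENY
  req#6 t=0s: DENY
  req#7 t=0s: DENY
  req#8 t=0s: DENY
  req#9 t=1s: ALLOW
  req#10 t=1s: DENY
  req#11 t=1s: DENY
  req#12 t=2s: ALLOW
  req#13 t=2s: DENY
  req#14 t=2s: DENY
  req#15 t=3s: ALLOW
  req#16 t=3s: DENY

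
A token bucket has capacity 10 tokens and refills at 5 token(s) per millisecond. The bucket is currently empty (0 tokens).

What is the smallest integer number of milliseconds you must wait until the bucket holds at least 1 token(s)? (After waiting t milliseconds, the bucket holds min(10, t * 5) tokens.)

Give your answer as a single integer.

Need t * 5 >= 1, so t >= 1/5.
Smallest integer t = ceil(1/5) = 1.

Answer: 1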